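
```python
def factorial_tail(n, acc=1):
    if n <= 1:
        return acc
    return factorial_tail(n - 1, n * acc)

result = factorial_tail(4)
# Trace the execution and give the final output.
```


factorial_tail(4, 1)
= factorial_tail(3, 4 * 1) = factorial_tail(3, 4)
= factorial_tail(2, 3 * 4) = factorial_tail(2, 12)
= factorial_tail(1, 2 * 12) = factorial_tail(1, 24)
n <= 1, return acc = 24


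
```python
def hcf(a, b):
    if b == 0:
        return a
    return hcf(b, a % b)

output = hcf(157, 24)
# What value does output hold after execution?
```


hcf(157, 24)
= hcf(24, 157 % 24) = hcf(24, 13)
= hcf(13, 24 % 13) = hcf(13, 11)
= hcf(11, 13 % 11) = hcf(11, 2)
= hcf(2, 11 % 2) = hcf(2, 1)
= hcf(1, 2 % 1) = hcf(1, 0)
b == 0, return a = 1


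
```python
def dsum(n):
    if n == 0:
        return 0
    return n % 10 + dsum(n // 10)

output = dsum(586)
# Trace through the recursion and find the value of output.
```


dsum(586)
= 6 + dsum(58)
= 6 + 8 + dsum(5)
= 6 + 8 + 5 + dsum(0)
= 6 + 8 + 5 + 0
= 19


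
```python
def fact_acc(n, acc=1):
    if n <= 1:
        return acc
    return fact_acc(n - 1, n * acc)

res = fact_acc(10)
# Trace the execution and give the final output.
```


fact_acc(10, 1)
= fact_acc(9, 10 * 1) = fact_acc(9, 10)
= fact_acc(8, 9 * 10) = fact_acc(8, 90)
= fact_acc(7, 8 * 90) = fact_acc(7, 720)
= fact_acc(6, 7 * 720) = fact_acc(6, 5040)
= fact_acc(5, 6 * 5040) = fact_acc(5, 30240)
= fact_acc(4, 5 * 30240) = fact_acc(4, 151200)
= fact_acc(3, 4 * 151200) = fact_acc(3, 604800)
= fact_acc(2, 3 * 604800) = fact_acc(2, 1814400)
= fact_acc(1, 2 * 1814400) = fact_acc(1, 3628800)
n <= 1, return acc = 3628800


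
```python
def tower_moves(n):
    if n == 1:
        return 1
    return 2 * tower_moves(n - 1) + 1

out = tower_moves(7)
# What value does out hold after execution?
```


tower_moves(7)
= 2 * tower_moves(6) + 1
= 2 * (2 * tower_moves(5) + 1) + 1
= 2 * (2 * (2 * tower_moves(4) + 1) + 1) + 1
= 2 * (2 * (2 * (2 * tower_moves(3) + 1) + 1) + 1) + 1
= 2 * (2 * (2 * (2 * (2 * tower_moves(2) + 1) + 1) + 1) + 1) + 1
= 2 * (2 * (2 * (2 * (2 * (2 * tower_moves(1) + 1) + 1) + 1) + 1) + 1) + 1
Now compute bottom-up:
tower_moves(1) = 1
tower_moves(2) = 2 * 1 + 1 = 3
tower_moves(3) = 2 * 3 + 1 = 7
tower_moves(4) = 2 * 7 + 1 = 15
tower_moves(5) = 2 * 15 + 1 = 31
tower_moves(6) = 2 * 31 + 1 = 63
tower_moves(7) = 2 * 63 + 1 = 127
= 127


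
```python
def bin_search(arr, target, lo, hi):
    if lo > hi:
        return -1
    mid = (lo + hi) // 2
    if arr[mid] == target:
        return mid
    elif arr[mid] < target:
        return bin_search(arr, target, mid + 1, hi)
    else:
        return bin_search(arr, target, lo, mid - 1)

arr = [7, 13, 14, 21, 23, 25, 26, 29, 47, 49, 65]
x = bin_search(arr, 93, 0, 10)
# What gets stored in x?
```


bin_search(arr, 93, 0, 10)
lo=0, hi=10, mid=5, arr[mid]=25
25 < 93, search right half
lo=6, hi=10, mid=8, arr[mid]=47
47 < 93, search right half
lo=9, hi=10, mid=9, arr[mid]=49
49 < 93, search right half
lo=10, hi=10, mid=10, arr[mid]=65
65 < 93, search right half
lo > hi, target not found, return -1
= -1


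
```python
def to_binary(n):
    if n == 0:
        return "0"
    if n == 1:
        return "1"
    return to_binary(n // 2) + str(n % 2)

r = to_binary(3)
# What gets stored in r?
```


to_binary(3)
= to_binary(1) + "1"
= "1" + "1"
= "11"


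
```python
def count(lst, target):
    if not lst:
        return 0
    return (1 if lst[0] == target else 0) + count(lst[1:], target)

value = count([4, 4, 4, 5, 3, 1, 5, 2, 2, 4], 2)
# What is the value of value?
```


count([4, 4, 4, 5, 3, 1, 5, 2, 2, 4], 2)
lst[0]=4 != 2: 0 + count([4, 4, 5, 3, 1, 5, 2, 2, 4], 2)
lst[0]=4 != 2: 0 + count([4, 5, 3, 1, 5, 2, 2, 4], 2)
lst[0]=4 != 2: 0 + count([5, 3, 1, 5, 2, 2, 4], 2)
lst[0]=5 != 2: 0 + count([3, 1, 5, 2, 2, 4], 2)
lst[0]=3 != 2: 0 + count([1, 5, 2, 2, 4], 2)
lst[0]=1 != 2: 0 + count([5, 2, 2, 4], 2)
lst[0]=5 != 2: 0 + count([2, 2, 4], 2)
lst[0]=2 == 2: 1 + count([2, 4], 2)
lst[0]=2 == 2: 1 + count([4], 2)
lst[0]=4 != 2: 0 + count([], 2)
= 2


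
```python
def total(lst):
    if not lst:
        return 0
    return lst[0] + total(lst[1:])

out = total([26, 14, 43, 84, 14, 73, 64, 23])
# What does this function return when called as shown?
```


total([26, 14, 43, 84, 14, 73, 64, 23])
= 26 + total([14, 43, 84, 14, 73, 64, 23])
= 26 + 14 + total([43, 84, 14, 73, 64, 23])
= 26 + 14 + 43 + total([84, 14, 73, 64, 23])
= 26 + 14 + 43 + 84 + total([14, 73, 64, 23])
= 26 + 14 + 43 + 84 + 14 + total([73, 64, 23])
= 26 + 14 + 43 + 84 + 14 + 73 + total([64, 23])
= 26 + 14 + 43 + 84 + 14 + 73 + 64 + total([23])
= 26 + 14 + 43 + 84 + 14 + 73 + 64 + 23 + total([])
= 26 + 14 + 43 + 84 + 14 + 73 + 64 + 23 + 0
= 341


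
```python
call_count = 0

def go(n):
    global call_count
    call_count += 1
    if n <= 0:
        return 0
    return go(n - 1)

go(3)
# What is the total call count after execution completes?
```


go(3) calls go(2) calls ... calls go(0)
Total calls: 3 + 1 (for base case) = 4


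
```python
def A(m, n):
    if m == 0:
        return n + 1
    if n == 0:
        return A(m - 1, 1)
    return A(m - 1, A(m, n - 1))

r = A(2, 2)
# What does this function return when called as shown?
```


A(2, 2)
= A(1, A(2, 1))
First compute A(2, 1) = 5
= A(1, 5)
= 7


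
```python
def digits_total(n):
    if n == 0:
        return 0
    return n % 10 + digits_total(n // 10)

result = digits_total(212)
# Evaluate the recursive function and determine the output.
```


digits_total(212)
= 2 + digits_total(21)
= 2 + 1 + digits_total(2)
= 2 + 1 + 2 + digits_total(0)
= 2 + 1 + 2 + 0
= 5


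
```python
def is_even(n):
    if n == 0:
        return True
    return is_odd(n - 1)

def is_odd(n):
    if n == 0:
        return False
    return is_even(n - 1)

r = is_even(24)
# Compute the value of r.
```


is_even(24)
= is_odd(23)
= is_even(22)
= is_odd(21)
= is_even(20)
= is_odd(19)
= is_even(18)
= is_odd(17)
= is_even(16)
= is_odd(15)
= is_even(14)
= is_odd(13)
= is_even(12)
= is_odd(11)
= is_even(10)
= is_odd(9)
= is_even(8)
= is_odd(7)
= is_even(6)
= is_odd(5)
= is_even(4)
= is_odd(3)
= is_even(2)
= is_odd(1)
= is_even(0)
n == 0: return True
= True


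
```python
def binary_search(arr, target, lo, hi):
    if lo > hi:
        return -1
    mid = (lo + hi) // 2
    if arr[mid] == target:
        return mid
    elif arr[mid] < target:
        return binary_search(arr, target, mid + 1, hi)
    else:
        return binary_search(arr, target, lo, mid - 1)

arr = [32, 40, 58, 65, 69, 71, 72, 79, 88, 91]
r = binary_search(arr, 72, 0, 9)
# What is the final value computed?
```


binary_search(arr, 72, 0, 9)
lo=0, hi=9, mid=4, arr[mid]=69
69 < 72, search right half
lo=5, hi=9, mid=7, arr[mid]=79
79 > 72, search left half
lo=5, hi=6, mid=5, arr[mid]=71
71 < 72, search right half
lo=6, hi=6, mid=6, arr[mid]=72
arr[6] == 72, found at index 6
= 6


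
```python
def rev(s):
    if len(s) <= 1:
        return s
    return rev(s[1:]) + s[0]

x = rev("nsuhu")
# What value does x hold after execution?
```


rev("nsuhu")
= rev("suhu") + "n"
= rev("uhu") + "s" + "n"
= rev("hu") + "u" + "s" + "n"
= rev("u") + "h" + "u" + "s" + "n"
= "u" + "h" + "u" + "s" + "n"
= "uhusn"


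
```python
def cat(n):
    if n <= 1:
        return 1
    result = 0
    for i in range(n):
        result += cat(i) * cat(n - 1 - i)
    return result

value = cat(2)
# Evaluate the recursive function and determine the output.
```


cat(2)
= sum of cat(i) * cat(2-1-i) for i in 0..1
  cat(0)*cat(1) = 1*1 = 1
  cat(1)*cat(0) = 1*1 = 1
= 1 + 1
= 2


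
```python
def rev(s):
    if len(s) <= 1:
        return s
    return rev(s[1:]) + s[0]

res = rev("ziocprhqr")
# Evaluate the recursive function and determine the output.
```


rev("ziocprhqr")
= rev("iocprhqr") + "z"
= rev("ocprhqr") + "i" + "z"
= rev("cprhqr") + "o" + "i" + "z"
= rev("prhqr") + "c" + "o" + "i" + "z"
= rev("rhqr") + "p" + "c" + "o" + "i" + "z"
= rev("hqr") + "r" + "p" + "c" + "o" + "i" + "z"
= rev("qr") + "h" + "r" + "p" + "c" + "o" + "i" + "z"
= rev("r") + "q" + "h" + "r" + "p" + "c" + "o" + "i" + "z"
= "r" + "q" + "h" + "r" + "p" + "c" + "o" + "i" + "z"
= "rqhrpcoiz"


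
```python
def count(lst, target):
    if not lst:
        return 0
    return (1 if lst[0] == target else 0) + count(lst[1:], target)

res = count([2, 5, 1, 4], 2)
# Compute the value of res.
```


count([2, 5, 1, 4], 2)
lst[0]=2 == 2: 1 + count([5, 1, 4], 2)
lst[0]=5 != 2: 0 + count([1, 4], 2)
lst[0]=1 != 2: 0 + count([4], 2)
lst[0]=4 != 2: 0 + count([], 2)
= 1


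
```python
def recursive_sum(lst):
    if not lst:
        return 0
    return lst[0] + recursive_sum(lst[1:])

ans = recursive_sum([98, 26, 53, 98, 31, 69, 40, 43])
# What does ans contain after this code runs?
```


recursive_sum([98, 26, 53, 98, 31, 69, 40, 43])
= 98 + recursive_sum([26, 53, 98, 31, 69, 40, 43])
= 98 + 26 + recursive_sum([53, 98, 31, 69, 40, 43])
= 98 + 26 + 53 + recursive_sum([98, 31, 69, 40, 43])
= 98 + 26 + 53 + 98 + recursive_sum([31, 69, 40, 43])
= 98 + 26 + 53 + 98 + 31 + recursive_sum([69, 40, 43])
= 98 + 26 + 53 + 98 + 31 + 69 + recursive_sum([40, 43])
= 98 + 26 + 53 + 98 + 31 + 69 + 40 + recursive_sum([43])
= 98 + 26 + 53 + 98 + 31 + 69 + 40 + 43 + recursive_sum([])
= 98 + 26 + 53 + 98 + 31 + 69 + 40 + 43 + 0
= 458


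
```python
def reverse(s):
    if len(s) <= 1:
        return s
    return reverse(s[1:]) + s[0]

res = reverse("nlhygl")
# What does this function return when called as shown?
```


reverse("nlhygl")
= reverse("lhygl") + "n"
= reverse("hygl") + "l" + "n"
= reverse("ygl") + "h" + "l" + "n"
= reverse("gl") + "y" + "h" + "l" + "n"
= reverse("l") + "g" + "y" + "h" + "l" + "n"
= "l" + "g" + "y" + "h" + "l" + "n"
= "lgyhln"


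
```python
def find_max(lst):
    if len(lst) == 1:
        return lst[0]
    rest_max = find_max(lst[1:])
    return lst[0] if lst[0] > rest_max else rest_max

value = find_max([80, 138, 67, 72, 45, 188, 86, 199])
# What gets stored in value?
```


find_max([80, 138, 67, 72, 45, 188, 86, 199])
= compare 80 with find_max([138, 67, 72, 45, 188, 86, 199])
= compare 138 with find_max([67, 72, 45, 188, 86, 199])
= compare 67 with find_max([72, 45, 188, 86, 199])
= compare 72 with find_max([45, 188, 86, 199])
= compare 45 with find_max([188, 86, 199])
= compare 188 with find_max([86, 199])
= compare 86 with find_max([199])
Base: find_max([199]) = 199
compare 86 with 199: max = 199
compare 188 with 199: max = 199
compare 45 with 199: max = 199
compare 72 with 199: max = 199
compare 67 with 199: max = 199
compare 138 with 199: max = 199
compare 80 with 199: max = 199
= 199


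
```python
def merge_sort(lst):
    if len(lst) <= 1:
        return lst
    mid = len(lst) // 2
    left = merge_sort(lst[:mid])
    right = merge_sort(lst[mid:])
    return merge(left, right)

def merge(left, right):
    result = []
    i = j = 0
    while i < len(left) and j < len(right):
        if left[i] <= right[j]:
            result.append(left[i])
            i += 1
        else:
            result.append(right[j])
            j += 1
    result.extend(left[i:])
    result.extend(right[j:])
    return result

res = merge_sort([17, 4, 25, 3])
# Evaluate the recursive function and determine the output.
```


merge_sort([17, 4, 25, 3])
Split into [17, 4] and [25, 3]
Left sorted: [4, 17]
Right sorted: [3, 25]
Merge [4, 17] and [3, 25]
= [3, 4, 17, 25]


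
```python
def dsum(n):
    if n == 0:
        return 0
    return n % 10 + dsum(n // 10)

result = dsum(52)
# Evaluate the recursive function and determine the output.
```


dsum(52)
= 2 + dsum(5)
= 2 + 5 + dsum(0)
= 2 + 5 + 0
= 7


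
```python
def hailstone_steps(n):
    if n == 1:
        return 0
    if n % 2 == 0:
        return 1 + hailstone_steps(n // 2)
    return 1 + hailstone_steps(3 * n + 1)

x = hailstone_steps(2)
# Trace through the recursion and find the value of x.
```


hailstone_steps(2)
2 is even -> hailstone_steps(1)
Reached 1 after 1 steps
= 1


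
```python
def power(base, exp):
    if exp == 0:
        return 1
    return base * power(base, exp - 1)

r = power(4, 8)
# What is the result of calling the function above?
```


power(4, 8)
= 4 * power(4, 7)
= 4 * 4 * power(4, 6)
= 4 * 4 * 4 * power(4, 5)
= 4 * 4 * 4 * 4 * power(4, 4)
= 4 * 4 * 4 * 4 * 4 * power(4, 3)
= 4 * 4 * 4 * 4 * 4 * 4 * power(4, 2)
= 4 * 4 * 4 * 4 * 4 * 4 * 4 * power(4, 1)
= 4 * 4 * 4 * 4 * 4 * 4 * 4 * 4 * power(4, 0)
= 4 * 4 * 4 * 4 * 4 * 4 * 4 * 4 * 1
= 65536


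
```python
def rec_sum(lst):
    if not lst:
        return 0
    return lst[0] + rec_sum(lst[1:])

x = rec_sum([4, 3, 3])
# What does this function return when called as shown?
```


rec_sum([4, 3, 3])
= 4 + rec_sum([3, 3])
= 4 + 3 + rec_sum([3])
= 4 + 3 + 3 + rec_sum([])
= 4 + 3 + 3 + 0
= 10


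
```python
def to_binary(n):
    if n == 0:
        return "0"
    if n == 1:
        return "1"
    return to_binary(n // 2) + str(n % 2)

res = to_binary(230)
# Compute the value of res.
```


to_binary(230)
= to_binary(115) + "0"
= to_binary(57) + "1" + "0"
= to_binary(28) + "1" + "1" + "0"
= to_binary(14) + "0" + "1" + "1" + "0"
= to_binary(7) + "0" + "0" + "1" + "1" + "0"
= to_binary(3) + "1" + "0" + "0" + "1" + "1" + "0"
= to_binary(1) + "1" + "1" + "0" + "0" + "1" + "1" + "0"
= "1" + "1" + "1" + "0" + "0" + "1" + "1" + "0"
= "11100110"


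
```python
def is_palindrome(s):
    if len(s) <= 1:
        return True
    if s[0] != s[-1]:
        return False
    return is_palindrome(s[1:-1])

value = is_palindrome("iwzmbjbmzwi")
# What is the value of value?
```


is_palindrome("iwzmbjbmzwi")
"iwzmbjbmzwi": s[0]='i' == s[-1]='i' -> is_palindrome("wzmbjbmzw")
"wzmbjbmzw": s[0]='w' == s[-1]='w' -> is_palindrome("zmbjbmz")
"zmbjbmz": s[0]='z' == s[-1]='z' -> is_palindrome("mbjbm")
"mbjbm": s[0]='m' == s[-1]='m' -> is_palindrome("bjb")
"bjb": s[0]='b' == s[-1]='b' -> is_palindrome("j")
"j": len <= 1 -> True
= True


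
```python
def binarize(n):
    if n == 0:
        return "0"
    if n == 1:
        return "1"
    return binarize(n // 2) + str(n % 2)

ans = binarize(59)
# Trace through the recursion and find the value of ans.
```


binarize(59)
= binarize(29) + "1"
= binarize(14) + "1" + "1"
= binarize(7) + "0" + "1" + "1"
= binarize(3) + "1" + "0" + "1" + "1"
= binarize(1) + "1" + "1" + "0" + "1" + "1"
= "1" + "1" + "1" + "0" + "1" + "1"
= "111011"


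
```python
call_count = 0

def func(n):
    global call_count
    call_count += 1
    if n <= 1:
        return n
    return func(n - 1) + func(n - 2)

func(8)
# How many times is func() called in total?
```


func(8) calls func(7) and func(6); each non-base call branches into two more.
Let C(k) = total number of calls made by func(k), including the call to func(k) itself.
Base cases: C(0) = 1, C(1) = 1
Recurrence: C(k) = 1 + C(k-1) + C(k-2)
  C(2) = 1 + C(1) + C(0) = 1 + 1 + 1 = 3
  C(3) = 1 + C(2) + C(1) = 1 + 3 + 1 = 5
  C(4) = 1 + C(3) + C(2) = 1 + 5 + 3 = 9
  C(5) = 1 + C(4) + C(3) = 1 + 9 + 5 = 15
  C(6) = 1 + C(5) + C(4) = 1 + 15 + 9 = 25
  C(7) = 1 + C(6) + C(5) = 1 + 25 + 15 = 41
  C(8) = 1 + C(7) + C(6) = 1 + 41 + 25 = 67
Total calls = C(8) = 67


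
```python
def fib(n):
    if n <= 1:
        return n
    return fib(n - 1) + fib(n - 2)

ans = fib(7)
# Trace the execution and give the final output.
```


fib(7)
= fib(6) + fib(5)
= (fib(5) + fib(4)) + fib(5)
Computing bottom-up: fib(0)=0, fib(1)=1, fib(2)=1, fib(3)=2, fib(4)=3, fib(5)=5, fib(6)=8, fib(7)=13
= 13


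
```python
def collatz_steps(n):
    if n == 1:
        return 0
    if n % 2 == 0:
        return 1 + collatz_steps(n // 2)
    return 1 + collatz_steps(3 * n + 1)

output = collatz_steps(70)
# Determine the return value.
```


collatz_steps(70)
70 is even -> collatz_steps(35)
35 is odd -> 3*35+1 = 106 -> collatz_steps(106)
106 is even -> collatz_steps(53)
53 is odd -> 3*53+1 = 160 -> collatz_steps(160)
160 is even -> collatz_steps(80)
80 is even -> collatz_steps(40)
40 is even -> collatz_steps(20)
20 is even -> collatz_steps(10)
10 is even -> collatz_steps(5)
5 is odd -> 3*5+1 = 16 -> collatz_steps(16)
16 is even -> collatz_steps(8)
8 is even -> collatz_steps(4)
4 is even -> collatz_steps(2)
2 is even -> collatz_steps(1)
Reached 1 after 14 steps
= 14


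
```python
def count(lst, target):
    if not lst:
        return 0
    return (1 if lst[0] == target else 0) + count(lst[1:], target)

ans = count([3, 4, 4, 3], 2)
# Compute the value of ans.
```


count([3, 4, 4, 3], 2)
lst[0]=3 != 2: 0 + count([4, 4, 3], 2)
lst[0]=4 != 2: 0 + count([4, 3], 2)
lst[0]=4 != 2: 0 + count([3], 2)
lst[0]=3 != 2: 0 + count([], 2)
= 0


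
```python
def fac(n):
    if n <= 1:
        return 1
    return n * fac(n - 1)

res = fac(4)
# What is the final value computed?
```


fac(4)
= 4 * fac(3)
= 4 * 3 * fac(2)
= 4 * 3 * 2 * fac(1)
= 4 * 3 * 2 * 1
= 24


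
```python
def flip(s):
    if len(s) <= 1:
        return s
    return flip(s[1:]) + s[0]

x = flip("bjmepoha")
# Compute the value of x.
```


flip("bjmepoha")
= flip("jmepoha") + "b"
= flip("mepoha") + "j" + "b"
= flip("epoha") + "m" + "j" + "b"
= flip("poha") + "e" + "m" + "j" + "b"
= flip("oha") + "p" + "e" + "m" + "j" + "b"
= flip("ha") + "o" + "p" + "e" + "m" + "j" + "b"
= flip("a") + "h" + "o" + "p" + "e" + "m" + "j" + "b"
= "a" + "h" + "o" + "p" + "e" + "m" + "j" + "b"
= "ahopemjb"


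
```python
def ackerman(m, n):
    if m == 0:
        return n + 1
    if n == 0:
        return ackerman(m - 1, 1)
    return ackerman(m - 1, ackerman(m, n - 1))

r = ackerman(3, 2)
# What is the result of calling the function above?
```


ackerman(3, 2)
= ackerman(2, ackerman(3, 1))
First compute ackerman(3, 1) = 13
= ackerman(2, 13)
= 29


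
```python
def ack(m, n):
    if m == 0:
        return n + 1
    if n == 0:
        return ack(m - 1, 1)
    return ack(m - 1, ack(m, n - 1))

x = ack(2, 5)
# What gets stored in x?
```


ack(2, 5)
= ack(1, ack(2, 4))
First compute ack(2, 4) = 11
= ack(1, 11)
= 13


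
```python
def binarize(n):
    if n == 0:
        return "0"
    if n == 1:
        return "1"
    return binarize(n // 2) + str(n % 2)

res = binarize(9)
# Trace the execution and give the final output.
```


binarize(9)
= binarize(4) + "1"
= binarize(2) + "0" + "1"
= binarize(1) + "0" + "0" + "1"
= "1" + "0" + "0" + "1"
= "1001"


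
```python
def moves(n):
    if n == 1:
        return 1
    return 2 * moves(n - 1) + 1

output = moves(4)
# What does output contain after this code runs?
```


moves(4)
= 2 * moves(3) + 1
= 2 * (2 * moves(2) + 1) + 1
= 2 * (2 * (2 * moves(1) + 1) + 1) + 1
Now compute bottom-up:
moves(1) = 1
moves(2) = 2 * 1 + 1 = 3
moves(3) = 2 * 3 + 1 = 7
moves(4) = 2 * 7 + 1 = 15
= 15


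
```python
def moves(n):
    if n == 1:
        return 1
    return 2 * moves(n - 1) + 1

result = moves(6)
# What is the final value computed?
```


moves(6)
= 2 * moves(5) + 1
= 2 * (2 * moves(4) + 1) + 1
= 2 * (2 * (2 * moves(3) + 1) + 1) + 1
= 2 * (2 * (2 * (2 * moves(2) + 1) + 1) + 1) + 1
= 2 * (2 * (2 * (2 * (2 * moves(1) + 1) + 1) + 1) + 1) + 1
Now compute bottom-up:
moves(1) = 1
moves(2) = 2 * 1 + 1 = 3
moves(3) = 2 * 3 + 1 = 7
moves(4) = 2 * 7 + 1 = 15
moves(5) = 2 * 15 + 1 = 31
moves(6) = 2 * 31 + 1 = 63
= 63


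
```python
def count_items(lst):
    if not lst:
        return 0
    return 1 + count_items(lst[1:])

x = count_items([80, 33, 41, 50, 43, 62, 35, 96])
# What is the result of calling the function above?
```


count_items([80, 33, 41, 50, 43, 62, 35, 96])
= 1 + count_items([33, 41, 50, 43, 62, 35, 96])
= 1 + 1 + count_items([41, 50, 43, 62, 35, 96])
= 1 + 1 + 1 + count_items([50, 43, 62, 35, 96])
= 1 + 1 + 1 + 1 + count_items([43, 62, 35, 96])
= 1 + 1 + 1 + 1 + 1 + count_items([62, 35, 96])
= 1 + 1 + 1 + 1 + 1 + 1 + count_items([35, 96])
= 1 + 1 + 1 + 1 + 1 + 1 + 1 + count_items([96])
= 1 + 1 + 1 + 1 + 1 + 1 + 1 + 1 + count_items([])
= 1 + 1 + 1 + 1 + 1 + 1 + 1 + 1 + 0
= 8


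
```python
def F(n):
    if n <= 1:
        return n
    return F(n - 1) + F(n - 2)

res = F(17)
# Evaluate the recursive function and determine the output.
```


F(17)
= F(16) + F(15)
= (F(15) + F(14)) + F(15)
Computing bottom-up: F(0)=0, F(1)=1, F(2)=1, F(3)=2, F(4)=3, F(5)=5, F(6)=8, F(7)=13, F(8)=21, F(9)=34, F(10)=55, F(11)=89, F(12)=144, F(13)=233, F(14)=377, F(15)=610, F(16)=987, F(17)=1597
= 1597


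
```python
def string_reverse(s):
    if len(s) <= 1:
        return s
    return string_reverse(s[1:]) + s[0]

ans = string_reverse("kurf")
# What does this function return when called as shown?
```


string_reverse("kurf")
= string_reverse("urf") + "k"
= string_reverse("rf") + "u" + "k"
= string_reverse("f") + "r" + "u" + "k"
= "f" + "r" + "u" + "k"
= "fruk"


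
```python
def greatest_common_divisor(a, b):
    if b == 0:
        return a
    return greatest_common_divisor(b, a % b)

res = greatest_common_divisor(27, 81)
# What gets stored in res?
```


greatest_common_divisor(27, 81)
= greatest_common_divisor(81, 27 % 81) = greatest_common_divisor(81, 27)
= greatest_common_divisor(27, 81 % 27) = greatest_common_divisor(27, 0)
b == 0, return a = 27


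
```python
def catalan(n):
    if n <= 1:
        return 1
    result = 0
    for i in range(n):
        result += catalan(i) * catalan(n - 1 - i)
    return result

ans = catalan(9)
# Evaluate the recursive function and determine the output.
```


catalan(9)
= sum of catalan(i) * catalan(9-1-i) for i in 0..8
First compute sub-values bottom-up:
  catalan(0) = 1, catalan(1) = 1
  catalan(2) = 1*1 + 1*1 = 2
  catalan(3) = 1*2 + 1*1 + 2*1 = 5
  catalan(4) = 1*5 + 1*2 + 2*1 + 5*1 = 14
  catalan(5) = 1*14 + 1*5 + 2*2 + 5*1 + 14*1 = 42
  catalan(6) = 1*42 + 1*14 + 2*5 + 5*2 + 14*1 + 42*1 = 132
  catalan(7) = 1*132 + 1*42 + 2*14 + 5*5 + 14*2 + 42*1 + 132*1 = 429
  catalan(8) = 1*429 + 1*132 + 2*42 + 5*14 + 14*5 + 42*2 + 132*1 + 429*1 = 1430
Now catalan(9):
  catalan(0)*catalan(8) = 1*1430 = 1430
  catalan(1)*catalan(7) = 1*429 = 429
  catalan(2)*catalan(6) = 2*132 = 264
  catalan(3)*catalan(5) = 5*42 = 210
  catalan(4)*catalan(4) = 14*14 = 196
  catalan(5)*catalan(3) = 42*5 = 210
  catalan(6)*catalan(2) = 132*2 = 264
  catalan(7)*catalan(1) = 429*1 = 429
  catalan(8)*catalan(0) = 1430*1 = 1430
= 1430 + 429 + 264 + 210 + 196 + 210 + 264 + 429 + 1430
= 4862


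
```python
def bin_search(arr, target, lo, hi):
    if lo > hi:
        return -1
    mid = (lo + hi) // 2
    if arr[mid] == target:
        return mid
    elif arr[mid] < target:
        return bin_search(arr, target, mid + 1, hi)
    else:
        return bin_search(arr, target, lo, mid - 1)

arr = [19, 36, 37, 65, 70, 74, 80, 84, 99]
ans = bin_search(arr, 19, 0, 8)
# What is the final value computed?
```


bin_search(arr, 19, 0, 8)
lo=0, hi=8, mid=4, arr[mid]=70
70 > 19, search left half
lo=0, hi=3, mid=1, arr[mid]=36
36 > 19, search left half
lo=0, hi=0, mid=0, arr[mid]=19
arr[0] == 19, found at index 0
= 0


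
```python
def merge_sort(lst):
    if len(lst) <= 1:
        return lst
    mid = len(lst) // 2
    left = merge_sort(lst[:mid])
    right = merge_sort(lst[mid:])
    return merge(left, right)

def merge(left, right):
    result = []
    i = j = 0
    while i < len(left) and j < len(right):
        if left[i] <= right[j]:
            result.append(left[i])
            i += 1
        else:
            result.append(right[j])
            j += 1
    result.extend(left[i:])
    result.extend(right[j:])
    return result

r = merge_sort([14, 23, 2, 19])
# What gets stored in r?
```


merge_sort([14, 23, 2, 19])
Split into [14, 23] and [2, 19]
Left sorted: [14, 23]
Right sorted: [2, 19]
Merge [14, 23] and [2, 19]
= [2, 14, 19, 23]


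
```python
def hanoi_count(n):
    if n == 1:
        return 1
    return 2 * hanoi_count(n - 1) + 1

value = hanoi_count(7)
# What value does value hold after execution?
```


hanoi_count(7)
= 2 * hanoi_count(6) + 1
= 2 * (2 * hanoi_count(5) + 1) + 1
= 2 * (2 * (2 * hanoi_count(4) + 1) + 1) + 1
= 2 * (2 * (2 * (2 * hanoi_count(3) + 1) + 1) + 1) + 1
= 2 * (2 * (2 * (2 * (2 * hanoi_count(2) + 1) + 1) + 1) + 1) + 1
= 2 * (2 * (2 * (2 * (2 * (2 * hanoi_count(1) + 1) + 1) + 1) + 1) + 1) + 1
Now compute bottom-up:
hanoi_count(1) = 1
hanoi_count(2) = 2 * 1 + 1 = 3
hanoi_count(3) = 2 * 3 + 1 = 7
hanoi_count(4) = 2 * 7 + 1 = 15
hanoi_count(5) = 2 * 15 + 1 = 31
hanoi_count(6) = 2 * 31 + 1 = 63
hanoi_count(7) = 2 * 63 + 1 = 127
= 127


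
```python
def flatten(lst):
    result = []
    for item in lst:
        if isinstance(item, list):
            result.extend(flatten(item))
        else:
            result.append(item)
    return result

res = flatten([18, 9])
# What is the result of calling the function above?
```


flatten([18, 9])
Processing each element:
  18 is not a list -> append 18
  9 is not a list -> append 9
= [18, 9]


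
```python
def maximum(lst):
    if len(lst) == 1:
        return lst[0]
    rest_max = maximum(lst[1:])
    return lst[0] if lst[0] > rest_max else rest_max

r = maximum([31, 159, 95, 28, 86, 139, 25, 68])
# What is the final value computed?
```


maximum([31, 159, 95, 28, 86, 139, 25, 68])
= compare 31 with maximum([159, 95, 28, 86, 139, 25, 68])
= compare 159 with maximum([95, 28, 86, 139, 25, 68])
= compare 95 with maximum([28, 86, 139, 25, 68])
= compare 28 with maximum([86, 139, 25, 68])
= compare 86 with maximum([139, 25, 68])
= compare 139 with maximum([25, 68])
= compare 25 with maximum([68])
Base: maximum([68]) = 68
compare 25 with 68: max = 68
compare 139 with 68: max = 139
compare 86 with 139: max = 139
compare 28 with 139: max = 139
compare 95 with 139: max = 139
compare 159 with 139: max = 159
compare 31 with 159: max = 159
= 159


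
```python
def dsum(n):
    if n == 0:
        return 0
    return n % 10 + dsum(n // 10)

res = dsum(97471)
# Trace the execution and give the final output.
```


dsum(97471)
= 1 + dsum(9747)
= 1 + 7 + dsum(974)
= 1 + 7 + 4 + dsum(97)
= 1 + 7 + 4 + 7 + dsum(9)
= 1 + 7 + 4 + 7 + 9 + dsum(0)
= 1 + 7 + 4 + 7 + 9 + 0
= 28


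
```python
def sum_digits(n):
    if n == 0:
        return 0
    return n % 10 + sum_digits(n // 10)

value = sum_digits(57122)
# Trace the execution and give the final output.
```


sum_digits(57122)
= 2 + sum_digits(5712)
= 2 + 2 + sum_digits(571)
= 2 + 2 + 1 + sum_digits(57)
= 2 + 2 + 1 + 7 + sum_digits(5)
= 2 + 2 + 1 + 7 + 5 + sum_digits(0)
= 2 + 2 + 1 + 7 + 5 + 0
= 17


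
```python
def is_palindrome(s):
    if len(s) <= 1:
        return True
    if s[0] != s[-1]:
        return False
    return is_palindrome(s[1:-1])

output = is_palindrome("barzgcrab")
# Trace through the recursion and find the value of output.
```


is_palindrome("barzgcrab")
"barzgcrab": s[0]='b' == s[-1]='b' -> is_palindrome("arzgcra")
"arzgcra": s[0]='a' == s[-1]='a' -> is_palindrome("rzgcr")
"rzgcr": s[0]='r' == s[-1]='r' -> is_palindrome("zgc")
"zgc": s[0]='z' != s[-1]='c' -> False
= False


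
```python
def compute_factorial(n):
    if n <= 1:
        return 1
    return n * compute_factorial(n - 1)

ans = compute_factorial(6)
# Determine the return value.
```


compute_factorial(6)
= 6 * compute_factorial(5)
= 6 * 5 * compute_factorial(4)
= 6 * 5 * 4 * compute_factorial(3)
= 6 * 5 * 4 * 3 * compute_factorial(2)
= 6 * 5 * 4 * 3 * 2 * compute_factorial(1)
= 6 * 5 * 4 * 3 * 2 * 1
= 720


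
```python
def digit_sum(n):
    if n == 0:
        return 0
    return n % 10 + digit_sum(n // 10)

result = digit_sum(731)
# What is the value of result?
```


digit_sum(731)
= 1 + digit_sum(73)
= 1 + 3 + digit_sum(7)
= 1 + 3 + 7 + digit_sum(0)
= 1 + 3 + 7 + 0
= 11


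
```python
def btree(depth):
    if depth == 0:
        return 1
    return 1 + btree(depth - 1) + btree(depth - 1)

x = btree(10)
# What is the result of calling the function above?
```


btree(10)
= 1 + btree(9) + btree(9)
= 1 + 2 * btree(9)
btree(k) = 2^(k+1) - 1
btree(0) = 1
btree(1) = 3
btree(2) = 7
btree(3) = 15
btree(4) = 31
btree(10) = 2^11 - 1 = 2047


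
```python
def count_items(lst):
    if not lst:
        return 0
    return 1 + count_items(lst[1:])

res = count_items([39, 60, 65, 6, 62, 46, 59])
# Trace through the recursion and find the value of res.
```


count_items([39, 60, 65, 6, 62, 46, 59])
= 1 + count_items([60, 65, 6, 62, 46, 59])
= 1 + 1 + count_items([65, 6, 62, 46, 59])
= 1 + 1 + 1 + count_items([6, 62, 46, 59])
= 1 + 1 + 1 + 1 + count_items([62, 46, 59])
= 1 + 1 + 1 + 1 + 1 + count_items([46, 59])
= 1 + 1 + 1 + 1 + 1 + 1 + count_items([59])
= 1 + 1 + 1 + 1 + 1 + 1 + 1 + count_items([])
= 1 + 1 + 1 + 1 + 1 + 1 + 1 + 0
= 7


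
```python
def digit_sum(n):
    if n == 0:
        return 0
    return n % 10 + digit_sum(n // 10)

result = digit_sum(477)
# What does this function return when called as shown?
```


digit_sum(477)
= 7 + digit_sum(47)
= 7 + 7 + digit_sum(4)
= 7 + 7 + 4 + digit_sum(0)
= 7 + 7 + 4 + 0
= 18


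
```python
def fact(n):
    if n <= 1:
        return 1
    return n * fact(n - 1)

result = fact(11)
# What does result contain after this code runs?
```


fact(11)
= 11 * fact(10)
= 11 * 10 * fact(9)
= 11 * 10 * 9 * fact(8)
= 11 * 10 * 9 * 8 * fact(7)
= 11 * 10 * 9 * 8 * 7 * fact(6)
= 11 * 10 * 9 * 8 * 7 * 6 * fact(5)
= 11 * 10 * 9 * 8 * 7 * 6 * 5 * fact(4)
= 11 * 10 * 9 * 8 * 7 * 6 * 5 * 4 * fact(3)
= 11 * 10 * 9 * 8 * 7 * 6 * 5 * 4 * 3 * fact(2)
= 11 * 10 * 9 * 8 * 7 * 6 * 5 * 4 * 3 * 2 * fact(1)
= 11 * 10 * 9 * 8 * 7 * 6 * 5 * 4 * 3 * 2 * 1
= 39916800


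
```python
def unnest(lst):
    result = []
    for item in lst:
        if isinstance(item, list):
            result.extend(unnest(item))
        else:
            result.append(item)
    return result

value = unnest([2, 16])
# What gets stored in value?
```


unnest([2, 16])
Processing each element:
  2 is not a list -> append 2
  16 is not a list -> append 16
= [2, 16]


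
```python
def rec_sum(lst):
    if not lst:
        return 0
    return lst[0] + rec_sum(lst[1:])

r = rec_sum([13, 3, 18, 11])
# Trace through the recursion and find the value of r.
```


rec_sum([13, 3, 18, 11])
= 13 + rec_sum([3, 18, 11])
= 13 + 3 + rec_sum([18, 11])
= 13 + 3 + 18 + rec_sum([11])
= 13 + 3 + 18 + 11 + rec_sum([])
= 13 + 3 + 18 + 11 + 0
= 45


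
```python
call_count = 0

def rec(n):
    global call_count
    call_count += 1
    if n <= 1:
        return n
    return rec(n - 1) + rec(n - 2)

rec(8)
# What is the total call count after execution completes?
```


rec(8) calls rec(7) and rec(6); each non-base call branches into two more.
Let C(k) = total number of calls made by rec(k), including the call to rec(k) itself.
Base cases: C(0) = 1, C(1) = 1
Recurrence: C(k) = 1 + C(k-1) + C(k-2)
  C(2) = 1 + C(1) + C(0) = 1 + 1 + 1 = 3
  C(3) = 1 + C(2) + C(1) = 1 + 3 + 1 = 5
  C(4) = 1 + C(3) + C(2) = 1 + 5 + 3 = 9
  C(5) = 1 + C(4) + C(3) = 1 + 9 + 5 = 15
  C(6) = 1 + C(5) + C(4) = 1 + 15 + 9 = 25
  C(7) = 1 + C(6) + C(5) = 1 + 25 + 15 = 41
  C(8) = 1 + C(7) + C(6) = 1 + 41 + 25 = 67
Total calls = C(8) = 67


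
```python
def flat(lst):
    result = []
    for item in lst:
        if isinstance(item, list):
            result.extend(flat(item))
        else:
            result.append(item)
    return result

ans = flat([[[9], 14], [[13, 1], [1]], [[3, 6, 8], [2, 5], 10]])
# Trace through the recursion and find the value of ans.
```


flat([[[9], 14], [[13, 1], [1]], [[3, 6, 8], [2, 5], 10]])
Processing each element:
  [[9], 14] is a list -> flat recursively -> [9, 14]
  [[13, 1], [1]] is a list -> flat recursively -> [13, 1, 1]
  [[3, 6, 8], [2, 5], 10] is a list -> flat recursively -> [3, 6, 8, 2, 5, 10]
= [9, 14, 13, 1, 1, 3, 6, 8, 2, 5, 10]


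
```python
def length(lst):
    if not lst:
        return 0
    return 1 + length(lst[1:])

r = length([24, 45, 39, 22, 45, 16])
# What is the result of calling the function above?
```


length([24, 45, 39, 22, 45, 16])
= 1 + length([45, 39, 22, 45, 16])
= 1 + 1 + length([39, 22, 45, 16])
= 1 + 1 + 1 + length([22, 45, 16])
= 1 + 1 + 1 + 1 + length([45, 16])
= 1 + 1 + 1 + 1 + 1 + length([16])
= 1 + 1 + 1 + 1 + 1 + 1 + length([])
= 1 + 1 + 1 + 1 + 1 + 1 + 0
= 6


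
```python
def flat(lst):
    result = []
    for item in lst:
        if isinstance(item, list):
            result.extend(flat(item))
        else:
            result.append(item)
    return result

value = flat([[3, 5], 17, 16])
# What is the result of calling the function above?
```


flat([[3, 5], 17, 16])
Processing each element:
  [3, 5] is a list -> flat recursively -> [3, 5]
  17 is not a list -> append 17
  16 is not a list -> append 16
= [3, 5, 17, 16]


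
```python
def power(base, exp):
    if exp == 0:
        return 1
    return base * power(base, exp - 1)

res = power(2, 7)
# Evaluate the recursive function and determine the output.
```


power(2, 7)
= 2 * power(2, 6)
= 2 * 2 * power(2, 5)
= 2 * 2 * 2 * power(2, 4)
= 2 * 2 * 2 * 2 * power(2, 3)
= 2 * 2 * 2 * 2 * 2 * power(2, 2)
= 2 * 2 * 2 * 2 * 2 * 2 * power(2, 1)
= 2 * 2 * 2 * 2 * 2 * 2 * 2 * power(2, 0)
= 2 * 2 * 2 * 2 * 2 * 2 * 2 * 1
= 128


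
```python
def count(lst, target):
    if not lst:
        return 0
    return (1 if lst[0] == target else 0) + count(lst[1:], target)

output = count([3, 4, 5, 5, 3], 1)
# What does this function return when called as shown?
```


count([3, 4, 5, 5, 3], 1)
lst[0]=3 != 1: 0 + count([4, 5, 5, 3], 1)
lst[0]=4 != 1: 0 + count([5, 5, 3], 1)
lst[0]=5 != 1: 0 + count([5, 3], 1)
lst[0]=5 != 1: 0 + count([3], 1)
lst[0]=3 != 1: 0 + count([], 1)
= 0


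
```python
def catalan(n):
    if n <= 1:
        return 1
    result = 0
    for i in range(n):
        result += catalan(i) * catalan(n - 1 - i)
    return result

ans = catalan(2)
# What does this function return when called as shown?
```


catalan(2)
= sum of catalan(i) * catalan(2-1-i) for i in 0..1
  catalan(0)*catalan(1) = 1*1 = 1
  catalan(1)*catalan(0) = 1*1 = 1
= 1 + 1
= 2


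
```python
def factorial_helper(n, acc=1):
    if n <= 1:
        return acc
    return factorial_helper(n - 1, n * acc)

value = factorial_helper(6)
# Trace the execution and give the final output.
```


factorial_helper(6, 1)
= factorial_helper(5, 6 * 1) = factorial_helper(5, 6)
= factorial_helper(4, 5 * 6) = factorial_helper(4, 30)
= factorial_helper(3, 4 * 30) = factorial_helper(3, 120)
= factorial_helper(2, 3 * 120) = factorial_helper(2, 360)
= factorial_helper(1, 2 * 360) = factorial_helper(1, 720)
n <= 1, return acc = 720


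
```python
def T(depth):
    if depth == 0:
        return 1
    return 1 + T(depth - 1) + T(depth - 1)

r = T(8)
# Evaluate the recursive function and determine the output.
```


T(8)
= 1 + T(7) + T(7)
= 1 + 2 * T(7)
T(k) = 2^(k+1) - 1
T(0) = 1
T(1) = 3
T(2) = 7
T(3) = 15
T(4) = 31
T(8) = 2^9 - 1 = 511


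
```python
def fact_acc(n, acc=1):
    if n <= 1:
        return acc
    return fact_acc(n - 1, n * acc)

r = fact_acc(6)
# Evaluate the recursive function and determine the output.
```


fact_acc(6, 1)
= fact_acc(5, 6 * 1) = fact_acc(5, 6)
= fact_acc(4, 5 * 6) = fact_acc(4, 30)
= fact_acc(3, 4 * 30) = fact_acc(3, 120)
= fact_acc(2, 3 * 120) = fact_acc(2, 360)
= fact_acc(1, 2 * 360) = fact_acc(1, 720)
n <= 1, return acc = 720


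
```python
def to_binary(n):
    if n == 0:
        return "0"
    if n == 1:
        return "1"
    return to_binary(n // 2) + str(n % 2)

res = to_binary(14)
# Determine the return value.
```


to_binary(14)
= to_binary(7) + "0"
= to_binary(3) + "1" + "0"
= to_binary(1) + "1" + "1" + "0"
= "1" + "1" + "1" + "0"
= "1110"


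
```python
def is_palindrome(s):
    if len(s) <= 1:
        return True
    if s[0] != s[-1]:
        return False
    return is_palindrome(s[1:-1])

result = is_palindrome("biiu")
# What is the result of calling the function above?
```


is_palindrome("biiu")
"biiu": s[0]='b' != s[-1]='u' -> False
= False


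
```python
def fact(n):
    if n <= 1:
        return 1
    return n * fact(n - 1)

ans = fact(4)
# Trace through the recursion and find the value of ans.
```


fact(4)
= 4 * fact(3)
= 4 * 3 * fact(2)
= 4 * 3 * 2 * fact(1)
= 4 * 3 * 2 * 1
= 24


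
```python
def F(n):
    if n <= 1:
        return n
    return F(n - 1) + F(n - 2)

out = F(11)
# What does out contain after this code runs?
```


F(11)
= F(10) + F(9)
= (F(9) + F(8)) + F(9)
Computing bottom-up: F(0)=0, F(1)=1, F(2)=1, F(3)=2, F(4)=3, F(5)=5, F(6)=8, F(7)=13, F(8)=21, F(9)=34, F(10)=55, F(11)=89
= 89


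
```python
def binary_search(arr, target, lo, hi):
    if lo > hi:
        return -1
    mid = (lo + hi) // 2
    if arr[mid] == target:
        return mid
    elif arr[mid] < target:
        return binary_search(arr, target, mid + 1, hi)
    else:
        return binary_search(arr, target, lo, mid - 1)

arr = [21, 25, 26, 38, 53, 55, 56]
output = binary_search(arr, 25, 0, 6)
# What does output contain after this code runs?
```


binary_search(arr, 25, 0, 6)
lo=0, hi=6, mid=3, arr[mid]=38
38 > 25, search left half
lo=0, hi=2, mid=1, arr[mid]=25
arr[1] == 25, found at index 1
= 1


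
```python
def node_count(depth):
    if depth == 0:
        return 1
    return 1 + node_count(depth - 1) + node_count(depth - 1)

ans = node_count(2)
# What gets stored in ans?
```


node_count(2)
= 1 + node_count(1) + node_count(1)
= 1 + 2 * node_count(1)
node_count(k) = 2^(k+1) - 1
node_count(0) = 1
node_count(1) = 3
node_count(2) = 7
node_count(2) = 2^3 - 1 = 7


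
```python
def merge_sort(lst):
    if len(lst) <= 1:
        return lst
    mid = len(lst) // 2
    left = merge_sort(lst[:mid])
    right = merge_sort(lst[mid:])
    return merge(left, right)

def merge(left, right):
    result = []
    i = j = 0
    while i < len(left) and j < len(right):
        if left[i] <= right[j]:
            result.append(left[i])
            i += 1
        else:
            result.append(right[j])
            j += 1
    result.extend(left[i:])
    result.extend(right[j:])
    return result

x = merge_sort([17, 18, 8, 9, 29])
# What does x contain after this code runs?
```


merge_sort([17, 18, 8, 9, 29])
Split into [17, 18] and [8, 9, 29]
Left sorted: [17, 18]
Right sorted: [8, 9, 29]
Merge [17, 18] and [8, 9, 29]
= [8, 9, 17, 18, 29]


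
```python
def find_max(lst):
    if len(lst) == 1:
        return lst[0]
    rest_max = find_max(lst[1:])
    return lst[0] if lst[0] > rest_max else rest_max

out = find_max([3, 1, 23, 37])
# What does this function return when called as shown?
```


find_max([3, 1, 23, 37])
= compare 3 with find_max([1, 23, 37])
= compare 1 with find_max([23, 37])
= compare 23 with find_max([37])
Base: find_max([37]) = 37
compare 23 with 37: max = 37
compare 1 with 37: max = 37
compare 3 with 37: max = 37
= 37


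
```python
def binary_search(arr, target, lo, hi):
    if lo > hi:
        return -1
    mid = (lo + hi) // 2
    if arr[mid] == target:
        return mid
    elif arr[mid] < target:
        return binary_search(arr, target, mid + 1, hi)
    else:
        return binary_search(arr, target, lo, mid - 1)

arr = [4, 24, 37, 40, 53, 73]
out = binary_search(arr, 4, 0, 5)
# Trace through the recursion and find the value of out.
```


binary_search(arr, 4, 0, 5)
lo=0, hi=5, mid=2, arr[mid]=37
37 > 4, search left half
lo=0, hi=1, mid=0, arr[mid]=4
arr[0] == 4, found at index 0
= 0


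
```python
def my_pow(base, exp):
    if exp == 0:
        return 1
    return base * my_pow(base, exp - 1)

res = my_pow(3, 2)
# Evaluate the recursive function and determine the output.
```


my_pow(3, 2)
= 3 * my_pow(3, 1)
= 3 * 3 * my_pow(3, 0)
= 3 * 3 * 1
= 9


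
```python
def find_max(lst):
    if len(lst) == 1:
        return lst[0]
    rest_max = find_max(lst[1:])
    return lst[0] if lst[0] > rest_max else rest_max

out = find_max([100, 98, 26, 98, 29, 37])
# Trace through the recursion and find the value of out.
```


find_max([100, 98, 26, 98, 29, 37])
= compare 100 with find_max([98, 26, 98, 29, 37])
= compare 98 with find_max([26, 98, 29, 37])
= compare 26 with find_max([98, 29, 37])
= compare 98 with find_max([29, 37])
= compare 29 with find_max([37])
Base: find_max([37]) = 37
compare 29 with 37: max = 37
compare 98 with 37: max = 98
compare 26 with 98: max = 98
compare 98 with 98: max = 98
compare 100 with 98: max = 100
= 100
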